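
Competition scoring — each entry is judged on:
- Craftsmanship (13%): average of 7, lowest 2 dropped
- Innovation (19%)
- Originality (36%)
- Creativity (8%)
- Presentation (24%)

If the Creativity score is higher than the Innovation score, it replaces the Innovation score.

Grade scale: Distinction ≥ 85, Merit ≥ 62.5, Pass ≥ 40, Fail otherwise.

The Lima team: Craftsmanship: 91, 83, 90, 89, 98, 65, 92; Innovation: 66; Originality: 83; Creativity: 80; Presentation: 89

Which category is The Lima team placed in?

Craftsmanship: drop 65, 83 → average of remaining 5 = 460/5 = 92
Creativity (80) > Innovation (66), so Innovation counts as 80.
Weighted total:
  Craftsmanship 92 × 0.13 = 11.96
  Innovation 80 × 0.19 = 15.2
  Originality 83 × 0.36 = 29.88
  Creativity 80 × 0.08 = 6.4
  Presentation 89 × 0.24 = 21.36
Sum = 84.8
84.8 is ≥ 62.5 and < 85 → Merit

Merit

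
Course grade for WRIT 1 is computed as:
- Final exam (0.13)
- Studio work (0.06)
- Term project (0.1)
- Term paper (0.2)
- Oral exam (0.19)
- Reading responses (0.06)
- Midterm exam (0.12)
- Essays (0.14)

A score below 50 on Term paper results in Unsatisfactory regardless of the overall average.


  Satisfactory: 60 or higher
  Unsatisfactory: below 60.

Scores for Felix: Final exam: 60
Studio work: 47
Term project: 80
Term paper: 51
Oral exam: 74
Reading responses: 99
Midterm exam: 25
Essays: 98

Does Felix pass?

Term paper score 51 ≥ 50: minimum met.
Weighted total:
  Final exam 60 × 0.13 = 7.8
  Studio work 47 × 0.06 = 2.82
  Term project 80 × 0.1 = 8
  Term paper 51 × 0.2 = 10.2
  Oral exam 74 × 0.19 = 14.06
  Reading responses 99 × 0.06 = 5.94
  Midterm exam 25 × 0.12 = 3
  Essays 98 × 0.14 = 13.72
Sum = 65.54
65.54 ≥ 60 → Satisfactory

Satisfactory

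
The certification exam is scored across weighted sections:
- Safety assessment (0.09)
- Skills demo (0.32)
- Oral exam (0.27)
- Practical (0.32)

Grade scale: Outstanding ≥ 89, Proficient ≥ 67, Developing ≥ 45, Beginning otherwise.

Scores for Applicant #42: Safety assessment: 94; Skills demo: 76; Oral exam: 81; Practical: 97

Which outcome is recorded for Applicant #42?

Proficient

Weighted total:
  Safety assessment 94 × 0.09 = 8.46
  Skills demo 76 × 0.32 = 24.32
  Oral exam 81 × 0.27 = 21.87
  Practical 97 × 0.32 = 31.04
Sum = 85.69
85.69 is ≥ 67 and < 89 → Proficient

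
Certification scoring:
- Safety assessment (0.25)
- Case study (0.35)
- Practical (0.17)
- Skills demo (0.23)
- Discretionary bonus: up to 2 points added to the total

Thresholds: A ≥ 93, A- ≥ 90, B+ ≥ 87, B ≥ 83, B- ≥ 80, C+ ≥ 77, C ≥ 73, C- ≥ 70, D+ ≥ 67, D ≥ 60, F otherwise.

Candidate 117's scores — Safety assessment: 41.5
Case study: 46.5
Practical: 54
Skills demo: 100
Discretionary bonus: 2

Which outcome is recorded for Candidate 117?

D

Weighted total:
  Safety assessment 41.5 × 0.25 = 10.375
  Case study 46.5 × 0.35 = 16.275
  Practical 54 × 0.17 = 9.18
  Skills demo 100 × 0.23 = 23
Sum = 58.83
Discretionary bonus: 58.83 + 2 = 60.83
60.83 is ≥ 60 and < 67 → D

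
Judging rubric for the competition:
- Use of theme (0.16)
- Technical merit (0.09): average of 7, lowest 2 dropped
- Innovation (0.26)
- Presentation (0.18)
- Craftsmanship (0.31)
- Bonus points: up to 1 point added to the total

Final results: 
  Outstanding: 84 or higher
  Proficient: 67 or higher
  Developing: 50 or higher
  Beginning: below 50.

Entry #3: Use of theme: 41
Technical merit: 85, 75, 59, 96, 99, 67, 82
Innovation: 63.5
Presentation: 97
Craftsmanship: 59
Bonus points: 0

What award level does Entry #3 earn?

Technical merit: drop 59, 67 → average of remaining 5 = 437/5 = 87.4
Weighted total:
  Use of theme 41 × 0.16 = 6.56
  Technical merit 87.4 × 0.09 = 7.866
  Innovation 63.5 × 0.26 = 16.51
  Presentation 97 × 0.18 = 17.46
  Craftsmanship 59 × 0.31 = 18.29
Sum = 66.686
Bonus points: 66.686 + 0 = 66.686
66.686 is ≥ 50 and < 67 → Developing

Developing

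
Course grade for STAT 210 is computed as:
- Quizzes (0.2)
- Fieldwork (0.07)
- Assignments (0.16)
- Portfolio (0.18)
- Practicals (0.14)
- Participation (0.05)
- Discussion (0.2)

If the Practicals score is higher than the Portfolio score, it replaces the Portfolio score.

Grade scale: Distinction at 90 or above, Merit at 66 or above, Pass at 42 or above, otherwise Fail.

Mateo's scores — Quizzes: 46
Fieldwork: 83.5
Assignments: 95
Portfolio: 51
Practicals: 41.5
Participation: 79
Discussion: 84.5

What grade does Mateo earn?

Merit

Practicals (41.5) ≤ Portfolio (51), so Portfolio stays at 51.
Weighted total:
  Quizzes 46 × 0.2 = 9.2
  Fieldwork 83.5 × 0.07 = 5.845
  Assignments 95 × 0.16 = 15.2
  Portfolio 51 × 0.18 = 9.18
  Practicals 41.5 × 0.14 = 5.81
  Participation 79 × 0.05 = 3.95
  Discussion 84.5 × 0.2 = 16.9
Sum = 66.085
66.085 is ≥ 66 and < 90 → Merit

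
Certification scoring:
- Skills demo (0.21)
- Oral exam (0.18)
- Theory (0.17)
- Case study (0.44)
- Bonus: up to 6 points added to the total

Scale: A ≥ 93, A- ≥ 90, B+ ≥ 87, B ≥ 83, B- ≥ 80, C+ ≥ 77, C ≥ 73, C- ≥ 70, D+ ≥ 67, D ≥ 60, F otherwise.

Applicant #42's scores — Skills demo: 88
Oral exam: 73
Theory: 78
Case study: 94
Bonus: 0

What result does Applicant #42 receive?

B

Weighted total:
  Skills demo 88 × 0.21 = 18.48
  Oral exam 73 × 0.18 = 13.14
  Theory 78 × 0.17 = 13.26
  Case study 94 × 0.44 = 41.36
Sum = 86.24
Bonus: 86.24 + 0 = 86.24
86.24 is ≥ 83 and < 87 → B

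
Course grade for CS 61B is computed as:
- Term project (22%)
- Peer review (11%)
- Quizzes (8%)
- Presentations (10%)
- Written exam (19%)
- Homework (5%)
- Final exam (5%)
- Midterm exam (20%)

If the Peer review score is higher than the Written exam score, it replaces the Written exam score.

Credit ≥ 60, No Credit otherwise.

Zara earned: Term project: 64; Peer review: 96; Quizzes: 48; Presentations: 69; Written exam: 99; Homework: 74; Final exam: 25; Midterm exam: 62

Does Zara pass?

Credit

Peer review (96) ≤ Written exam (99), so Written exam stays at 99.
Weighted total:
  Term project 64 × 0.22 = 14.08
  Peer review 96 × 0.11 = 10.56
  Quizzes 48 × 0.08 = 3.84
  Presentations 69 × 0.1 = 6.9
  Written exam 99 × 0.19 = 18.81
  Homework 74 × 0.05 = 3.7
  Final exam 25 × 0.05 = 1.25
  Midterm exam 62 × 0.2 = 12.4
Sum = 71.54
71.54 ≥ 60 → Credit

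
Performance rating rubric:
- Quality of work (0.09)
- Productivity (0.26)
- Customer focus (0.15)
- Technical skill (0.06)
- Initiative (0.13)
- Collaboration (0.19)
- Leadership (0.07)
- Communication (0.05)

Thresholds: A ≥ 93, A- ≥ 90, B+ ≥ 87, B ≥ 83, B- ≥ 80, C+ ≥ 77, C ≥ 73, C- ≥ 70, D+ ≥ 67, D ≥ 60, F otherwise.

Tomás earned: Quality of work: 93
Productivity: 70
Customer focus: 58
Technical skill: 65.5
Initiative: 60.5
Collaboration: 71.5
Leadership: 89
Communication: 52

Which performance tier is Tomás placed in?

Weighted total:
  Quality of work 93 × 0.09 = 8.37
  Productivity 70 × 0.26 = 18.2
  Customer focus 58 × 0.15 = 8.7
  Technical skill 65.5 × 0.06 = 3.93
  Initiative 60.5 × 0.13 = 7.865
  Collaboration 71.5 × 0.19 = 13.585
  Leadership 89 × 0.07 = 6.23
  Communication 52 × 0.05 = 2.6
Sum = 69.48
69.48 is ≥ 67 and < 70 → D+

D+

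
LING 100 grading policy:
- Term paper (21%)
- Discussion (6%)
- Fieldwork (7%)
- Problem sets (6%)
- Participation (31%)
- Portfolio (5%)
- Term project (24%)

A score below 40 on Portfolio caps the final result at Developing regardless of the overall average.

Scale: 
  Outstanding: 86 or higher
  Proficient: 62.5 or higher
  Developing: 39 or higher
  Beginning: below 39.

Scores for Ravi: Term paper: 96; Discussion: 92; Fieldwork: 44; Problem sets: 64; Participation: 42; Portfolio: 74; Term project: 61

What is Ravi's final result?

Portfolio score 74 ≥ 40: minimum met.
Weighted total:
  Term paper 96 × 0.21 = 20.16
  Discussion 92 × 0.06 = 5.52
  Fieldwork 44 × 0.07 = 3.08
  Problem sets 64 × 0.06 = 3.84
  Participation 42 × 0.31 = 13.02
  Portfolio 74 × 0.05 = 3.7
  Term project 61 × 0.24 = 14.64
Sum = 63.96
63.96 is ≥ 62.5 and < 86 → Proficient

Proficient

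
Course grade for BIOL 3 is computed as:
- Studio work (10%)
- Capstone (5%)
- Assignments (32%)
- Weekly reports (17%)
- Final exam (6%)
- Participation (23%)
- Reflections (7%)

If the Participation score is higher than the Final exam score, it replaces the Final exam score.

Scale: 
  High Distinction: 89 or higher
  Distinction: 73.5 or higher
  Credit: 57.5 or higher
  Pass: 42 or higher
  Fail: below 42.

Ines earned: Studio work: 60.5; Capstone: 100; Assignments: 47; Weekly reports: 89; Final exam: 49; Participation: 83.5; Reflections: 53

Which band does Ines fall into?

Credit

Participation (83.5) > Final exam (49), so Final exam counts as 83.5.
Weighted total:
  Studio work 60.5 × 0.1 = 6.05
  Capstone 100 × 0.05 = 5
  Assignments 47 × 0.32 = 15.04
  Weekly reports 89 × 0.17 = 15.13
  Final exam 83.5 × 0.06 = 5.01
  Participation 83.5 × 0.23 = 19.205
  Reflections 53 × 0.07 = 3.71
Sum = 69.145
69.145 is ≥ 57.5 and < 73.5 → Credit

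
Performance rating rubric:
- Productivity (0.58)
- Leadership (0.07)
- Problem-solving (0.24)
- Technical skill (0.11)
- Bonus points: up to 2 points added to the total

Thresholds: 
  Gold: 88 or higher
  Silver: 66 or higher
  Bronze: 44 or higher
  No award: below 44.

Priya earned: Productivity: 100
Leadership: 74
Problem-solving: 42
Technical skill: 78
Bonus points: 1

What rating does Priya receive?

Silver

Weighted total:
  Productivity 100 × 0.58 = 58
  Leadership 74 × 0.07 = 5.18
  Problem-solving 42 × 0.24 = 10.08
  Technical skill 78 × 0.11 = 8.58
Sum = 81.84
Bonus points: 81.84 + 1 = 82.84
82.84 is ≥ 66 and < 88 → Silver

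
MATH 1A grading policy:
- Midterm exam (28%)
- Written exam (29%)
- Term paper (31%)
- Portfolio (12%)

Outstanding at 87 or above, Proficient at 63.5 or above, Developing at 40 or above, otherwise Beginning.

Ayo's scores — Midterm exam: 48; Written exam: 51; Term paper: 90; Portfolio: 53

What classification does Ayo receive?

Weighted total:
  Midterm exam 48 × 0.28 = 13.44
  Written exam 51 × 0.29 = 14.79
  Term paper 90 × 0.31 = 27.9
  Portfolio 53 × 0.12 = 6.36
Sum = 62.49
62.49 is ≥ 40 and < 63.5 → Developing

Developing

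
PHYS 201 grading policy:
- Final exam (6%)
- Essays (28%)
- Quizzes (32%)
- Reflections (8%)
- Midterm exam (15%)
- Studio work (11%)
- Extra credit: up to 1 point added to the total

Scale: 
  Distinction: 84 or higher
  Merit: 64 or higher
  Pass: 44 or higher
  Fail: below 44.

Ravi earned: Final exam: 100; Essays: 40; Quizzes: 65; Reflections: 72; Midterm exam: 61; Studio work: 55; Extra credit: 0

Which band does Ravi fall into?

Pass

Weighted total:
  Final exam 100 × 0.06 = 6
  Essays 40 × 0.28 = 11.2
  Quizzes 65 × 0.32 = 20.8
  Reflections 72 × 0.08 = 5.76
  Midterm exam 61 × 0.15 = 9.15
  Studio work 55 × 0.11 = 6.05
Sum = 58.96
Extra credit: 58.96 + 0 = 58.96
58.96 is ≥ 44 and < 64 → Pass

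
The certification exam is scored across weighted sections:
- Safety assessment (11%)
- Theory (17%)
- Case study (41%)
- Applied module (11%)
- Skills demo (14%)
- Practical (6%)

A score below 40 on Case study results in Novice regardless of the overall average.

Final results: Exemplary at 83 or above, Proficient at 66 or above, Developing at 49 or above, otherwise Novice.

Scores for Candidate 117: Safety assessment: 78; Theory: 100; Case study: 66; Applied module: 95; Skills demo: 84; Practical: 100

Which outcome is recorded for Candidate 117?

Case study score 66 ≥ 40: minimum met.
Weighted total:
  Safety assessment 78 × 0.11 = 8.58
  Theory 100 × 0.17 = 17
  Case study 66 × 0.41 = 27.06
  Applied module 95 × 0.11 = 10.45
  Skills demo 84 × 0.14 = 11.76
  Practical 100 × 0.06 = 6
Sum = 80.85
80.85 is ≥ 66 and < 83 → Proficient

Proficient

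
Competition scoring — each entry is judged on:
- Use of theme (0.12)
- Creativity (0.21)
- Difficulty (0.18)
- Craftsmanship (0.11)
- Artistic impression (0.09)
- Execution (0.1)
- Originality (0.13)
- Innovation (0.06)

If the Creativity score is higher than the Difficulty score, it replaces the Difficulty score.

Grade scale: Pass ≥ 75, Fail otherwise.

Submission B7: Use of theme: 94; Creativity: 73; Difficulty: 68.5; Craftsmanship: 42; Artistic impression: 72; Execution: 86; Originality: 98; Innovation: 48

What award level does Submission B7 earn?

Creativity (73) > Difficulty (68.5), so Difficulty counts as 73.
Weighted total:
  Use of theme 94 × 0.12 = 11.28
  Creativity 73 × 0.21 = 15.33
  Difficulty 73 × 0.18 = 13.14
  Craftsmanship 42 × 0.11 = 4.62
  Artistic impression 72 × 0.09 = 6.48
  Execution 86 × 0.1 = 8.6
  Originality 98 × 0.13 = 12.74
  Innovation 48 × 0.06 = 2.88
Sum = 75.07
75.07 ≥ 75 → Pass

Pass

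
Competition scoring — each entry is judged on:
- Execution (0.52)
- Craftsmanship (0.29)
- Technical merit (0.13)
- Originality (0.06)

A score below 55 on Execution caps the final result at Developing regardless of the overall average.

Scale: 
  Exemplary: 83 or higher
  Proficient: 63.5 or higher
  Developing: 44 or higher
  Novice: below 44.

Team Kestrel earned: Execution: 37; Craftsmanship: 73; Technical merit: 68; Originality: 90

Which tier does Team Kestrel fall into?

Developing

Execution score 37 < 55: minimum not met.
Weighted total:
  Execution 37 × 0.52 = 19.24
  Craftsmanship 73 × 0.29 = 21.17
  Technical merit 68 × 0.13 = 8.84
  Originality 90 × 0.06 = 5.4
Sum = 54.65
54.65 would be Developing; cap at Developing applies → Developing.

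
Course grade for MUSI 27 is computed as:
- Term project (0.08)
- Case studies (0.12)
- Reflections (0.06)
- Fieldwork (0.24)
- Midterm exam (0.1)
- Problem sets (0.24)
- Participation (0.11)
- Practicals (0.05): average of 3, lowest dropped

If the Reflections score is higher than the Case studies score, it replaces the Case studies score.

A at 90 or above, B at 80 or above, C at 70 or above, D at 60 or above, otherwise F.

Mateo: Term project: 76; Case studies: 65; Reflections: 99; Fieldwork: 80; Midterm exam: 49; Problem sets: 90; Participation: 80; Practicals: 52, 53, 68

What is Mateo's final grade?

B

Practicals: drop 52 → average of remaining 2 = 121/2 = 60.5
Reflections (99) > Case studies (65), so Case studies counts as 99.
Weighted total:
  Term project 76 × 0.08 = 6.08
  Case studies 99 × 0.12 = 11.88
  Reflections 99 × 0.06 = 5.94
  Fieldwork 80 × 0.24 = 19.2
  Midterm exam 49 × 0.1 = 4.9
  Problem sets 90 × 0.24 = 21.6
  Participation 80 × 0.11 = 8.8
  Practicals 60.5 × 0.05 = 3.025
Sum = 81.425
81.425 is ≥ 80 and < 90 → B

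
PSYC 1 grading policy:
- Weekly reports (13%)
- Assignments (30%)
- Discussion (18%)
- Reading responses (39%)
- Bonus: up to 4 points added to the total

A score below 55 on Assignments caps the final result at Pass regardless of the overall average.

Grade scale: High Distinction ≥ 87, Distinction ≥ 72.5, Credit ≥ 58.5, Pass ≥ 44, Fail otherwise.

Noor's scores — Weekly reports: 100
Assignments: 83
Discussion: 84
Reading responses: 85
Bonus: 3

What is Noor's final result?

High Distinction

Assignments score 83 ≥ 55: minimum met.
Weighted total:
  Weekly reports 100 × 0.13 = 13
  Assignments 83 × 0.3 = 24.9
  Discussion 84 × 0.18 = 15.12
  Reading responses 85 × 0.39 = 33.15
Sum = 86.17
Bonus: 86.17 + 3 = 89.17
89.17 ≥ 87 → High Distinction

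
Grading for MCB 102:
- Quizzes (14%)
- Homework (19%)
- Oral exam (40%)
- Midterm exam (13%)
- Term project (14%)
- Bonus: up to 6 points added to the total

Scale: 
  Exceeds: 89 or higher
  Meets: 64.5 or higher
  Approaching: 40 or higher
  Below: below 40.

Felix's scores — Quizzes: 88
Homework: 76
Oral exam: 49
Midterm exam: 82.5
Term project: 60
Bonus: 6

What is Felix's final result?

Meets

Weighted total:
  Quizzes 88 × 0.14 = 12.32
  Homework 76 × 0.19 = 14.44
  Oral exam 49 × 0.4 = 19.6
  Midterm exam 82.5 × 0.13 = 10.725
  Term project 60 × 0.14 = 8.4
Sum = 65.485
Bonus: 65.485 + 6 = 71.485
71.485 is ≥ 64.5 and < 89 → Meets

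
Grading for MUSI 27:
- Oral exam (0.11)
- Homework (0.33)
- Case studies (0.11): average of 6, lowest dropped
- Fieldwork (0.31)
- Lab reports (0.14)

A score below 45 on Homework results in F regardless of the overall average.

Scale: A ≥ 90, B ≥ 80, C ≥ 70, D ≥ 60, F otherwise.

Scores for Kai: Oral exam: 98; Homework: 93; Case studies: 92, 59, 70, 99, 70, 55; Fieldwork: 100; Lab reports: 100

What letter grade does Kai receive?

Case studies: drop 55 → average of remaining 5 = 390/5 = 78
Homework score 93 ≥ 45: minimum met.
Weighted total:
  Oral exam 98 × 0.11 = 10.78
  Homework 93 × 0.33 = 30.69
  Case studies 78 × 0.11 = 8.58
  Fieldwork 100 × 0.31 = 31
  Lab reports 100 × 0.14 = 14
Sum = 95.05
95.05 ≥ 90 → A

A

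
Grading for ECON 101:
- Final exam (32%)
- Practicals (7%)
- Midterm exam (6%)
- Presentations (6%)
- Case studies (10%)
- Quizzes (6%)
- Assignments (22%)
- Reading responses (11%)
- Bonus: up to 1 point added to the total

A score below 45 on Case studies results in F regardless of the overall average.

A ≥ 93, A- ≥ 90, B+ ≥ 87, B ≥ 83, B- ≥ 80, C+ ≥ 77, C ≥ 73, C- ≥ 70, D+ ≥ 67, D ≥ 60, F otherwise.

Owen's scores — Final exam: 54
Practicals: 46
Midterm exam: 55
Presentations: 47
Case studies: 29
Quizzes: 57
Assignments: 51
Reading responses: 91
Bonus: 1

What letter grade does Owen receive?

Case studies score 29 < 45: minimum not met.
Weighted total:
  Final exam 54 × 0.32 = 17.28
  Practicals 46 × 0.07 = 3.22
  Midterm exam 55 × 0.06 = 3.3
  Presentations 47 × 0.06 = 2.82
  Case studies 29 × 0.1 = 2.9
  Quizzes 57 × 0.06 = 3.42
  Assignments 51 × 0.22 = 11.22
  Reading responses 91 × 0.11 = 10.01
Sum = 54.17
Bonus: 54.17 + 1 = 55.17
Because the Case studies minimum was not met, the result is F.

F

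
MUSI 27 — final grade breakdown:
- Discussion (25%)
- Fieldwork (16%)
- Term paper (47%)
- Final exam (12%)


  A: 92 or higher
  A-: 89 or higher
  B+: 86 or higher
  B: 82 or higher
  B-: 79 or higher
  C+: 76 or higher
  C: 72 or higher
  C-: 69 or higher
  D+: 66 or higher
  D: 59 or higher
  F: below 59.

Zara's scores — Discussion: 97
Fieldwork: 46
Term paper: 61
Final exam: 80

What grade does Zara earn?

Weighted total:
  Discussion 97 × 0.25 = 24.25
  Fieldwork 46 × 0.16 = 7.36
  Term paper 61 × 0.47 = 28.67
  Final exam 80 × 0.12 = 9.6
Sum = 69.88
69.88 is ≥ 69 and < 72 → C-

C-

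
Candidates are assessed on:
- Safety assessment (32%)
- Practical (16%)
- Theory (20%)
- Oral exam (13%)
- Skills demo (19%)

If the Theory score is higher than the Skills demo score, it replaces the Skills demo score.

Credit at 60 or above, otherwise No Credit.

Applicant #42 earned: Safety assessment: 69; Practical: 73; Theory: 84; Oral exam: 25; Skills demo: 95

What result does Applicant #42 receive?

Theory (84) ≤ Skills demo (95), so Skills demo stays at 95.
Weighted total:
  Safety assessment 69 × 0.32 = 22.08
  Practical 73 × 0.16 = 11.68
  Theory 84 × 0.2 = 16.8
  Oral exam 25 × 0.13 = 3.25
  Skills demo 95 × 0.19 = 18.05
Sum = 71.86
71.86 ≥ 60 → Credit

Credit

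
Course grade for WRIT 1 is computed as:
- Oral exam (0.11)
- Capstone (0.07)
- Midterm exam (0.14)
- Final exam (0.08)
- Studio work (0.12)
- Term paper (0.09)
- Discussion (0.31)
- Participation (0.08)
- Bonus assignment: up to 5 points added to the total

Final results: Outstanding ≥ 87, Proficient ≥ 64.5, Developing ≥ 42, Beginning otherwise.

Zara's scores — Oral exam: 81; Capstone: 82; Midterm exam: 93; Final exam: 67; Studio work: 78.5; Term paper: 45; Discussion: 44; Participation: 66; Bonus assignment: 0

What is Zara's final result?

Proficient

Weighted total:
  Oral exam 81 × 0.11 = 8.91
  Capstone 82 × 0.07 = 5.74
  Midterm exam 93 × 0.14 = 13.02
  Final exam 67 × 0.08 = 5.36
  Studio work 78.5 × 0.12 = 9.42
  Term paper 45 × 0.09 = 4.05
  Discussion 44 × 0.31 = 13.64
  Participation 66 × 0.08 = 5.28
Sum = 65.42
Bonus assignment: 65.42 + 0 = 65.42
65.42 is ≥ 64.5 and < 87 → Proficient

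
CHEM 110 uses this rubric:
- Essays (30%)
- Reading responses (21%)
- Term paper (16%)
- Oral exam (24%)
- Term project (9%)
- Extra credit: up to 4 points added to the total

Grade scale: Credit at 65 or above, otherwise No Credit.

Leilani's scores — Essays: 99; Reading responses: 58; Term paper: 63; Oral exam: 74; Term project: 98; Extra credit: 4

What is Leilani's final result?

Credit

Weighted total:
  Essays 99 × 0.3 = 29.7
  Reading responses 58 × 0.21 = 12.18
  Term paper 63 × 0.16 = 10.08
  Oral exam 74 × 0.24 = 17.76
  Term project 98 × 0.09 = 8.82
Sum = 78.54
Extra credit: 78.54 + 4 = 82.54
82.54 ≥ 65 → Credit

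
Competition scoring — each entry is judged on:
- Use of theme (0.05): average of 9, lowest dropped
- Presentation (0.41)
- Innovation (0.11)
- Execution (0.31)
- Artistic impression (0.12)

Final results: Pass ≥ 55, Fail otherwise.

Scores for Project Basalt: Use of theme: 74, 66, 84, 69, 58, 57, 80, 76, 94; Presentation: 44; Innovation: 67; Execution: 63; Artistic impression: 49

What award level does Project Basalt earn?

Use of theme: drop 57 → average of remaining 8 = 601/8 = 75.125
Weighted total:
  Use of theme 75.125 × 0.05 = 3.75625
  Presentation 44 × 0.41 = 18.04
  Innovation 67 × 0.11 = 7.37
  Execution 63 × 0.31 = 19.53
  Artistic impression 49 × 0.12 = 5.88
Sum = 54.57625
54.57625 < 55 → Fail

Fail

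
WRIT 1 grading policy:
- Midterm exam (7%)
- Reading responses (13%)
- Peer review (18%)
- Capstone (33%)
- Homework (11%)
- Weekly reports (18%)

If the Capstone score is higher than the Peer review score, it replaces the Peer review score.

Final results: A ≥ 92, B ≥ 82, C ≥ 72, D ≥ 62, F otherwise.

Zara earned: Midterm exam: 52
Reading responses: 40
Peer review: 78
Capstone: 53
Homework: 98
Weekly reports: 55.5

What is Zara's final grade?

Capstone (53) ≤ Peer review (78), so Peer review stays at 78.
Weighted total:
  Midterm exam 52 × 0.07 = 3.64
  Reading responses 40 × 0.13 = 5.2
  Peer review 78 × 0.18 = 14.04
  Capstone 53 × 0.33 = 17.49
  Homework 98 × 0.11 = 10.78
  Weekly reports 55.5 × 0.18 = 9.99
Sum = 61.14
61.14 < 62 → F

F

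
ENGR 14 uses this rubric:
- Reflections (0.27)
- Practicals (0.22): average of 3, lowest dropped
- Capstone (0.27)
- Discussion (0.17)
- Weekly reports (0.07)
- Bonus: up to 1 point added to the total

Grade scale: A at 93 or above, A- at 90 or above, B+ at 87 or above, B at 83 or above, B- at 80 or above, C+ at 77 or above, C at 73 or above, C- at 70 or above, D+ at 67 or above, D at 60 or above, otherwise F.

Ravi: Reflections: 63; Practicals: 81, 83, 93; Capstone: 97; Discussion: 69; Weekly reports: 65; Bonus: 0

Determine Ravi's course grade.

C+

Practicals: drop 81 → average of remaining 2 = 176/2 = 88
Weighted total:
  Reflections 63 × 0.27 = 17.01
  Practicals 88 × 0.22 = 19.36
  Capstone 97 × 0.27 = 26.19
  Discussion 69 × 0.17 = 11.73
  Weekly reports 65 × 0.07 = 4.55
Sum = 78.84
Bonus: 78.84 + 0 = 78.84
78.84 is ≥ 77 and < 80 → C+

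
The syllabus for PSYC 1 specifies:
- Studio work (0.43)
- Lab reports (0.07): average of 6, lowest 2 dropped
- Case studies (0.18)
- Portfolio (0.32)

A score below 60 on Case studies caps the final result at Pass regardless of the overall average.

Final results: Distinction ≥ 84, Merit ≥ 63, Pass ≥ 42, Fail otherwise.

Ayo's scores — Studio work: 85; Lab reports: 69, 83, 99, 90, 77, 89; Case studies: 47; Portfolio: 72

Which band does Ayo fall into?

Pass

Lab reports: drop 69, 77 → average of remaining 4 = 361/4 = 90.25
Case studies score 47 < 60: minimum not met.
Weighted total:
  Studio work 85 × 0.43 = 36.55
  Lab reports 90.25 × 0.07 = 6.3175
  Case studies 47 × 0.18 = 8.46
  Portfolio 72 × 0.32 = 23.04
Sum = 74.3675
74.3675 would be Merit; cap at Pass applies → Pass.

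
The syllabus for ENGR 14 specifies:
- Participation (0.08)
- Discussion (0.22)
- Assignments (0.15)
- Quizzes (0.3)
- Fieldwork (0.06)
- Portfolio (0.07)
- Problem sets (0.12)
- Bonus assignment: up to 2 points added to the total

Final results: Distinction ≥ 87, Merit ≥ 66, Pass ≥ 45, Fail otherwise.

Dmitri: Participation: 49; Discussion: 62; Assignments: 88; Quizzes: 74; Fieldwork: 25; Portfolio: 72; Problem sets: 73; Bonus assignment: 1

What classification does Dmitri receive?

Merit

Weighted total:
  Participation 49 × 0.08 = 3.92
  Discussion 62 × 0.22 = 13.64
  Assignments 88 × 0.15 = 13.2
  Quizzes 74 × 0.3 = 22.2
  Fieldwork 25 × 0.06 = 1.5
  Portfolio 72 × 0.07 = 5.04
  Problem sets 73 × 0.12 = 8.76
Sum = 68.26
Bonus assignment: 68.26 + 1 = 69.26
69.26 is ≥ 66 and < 87 → Merit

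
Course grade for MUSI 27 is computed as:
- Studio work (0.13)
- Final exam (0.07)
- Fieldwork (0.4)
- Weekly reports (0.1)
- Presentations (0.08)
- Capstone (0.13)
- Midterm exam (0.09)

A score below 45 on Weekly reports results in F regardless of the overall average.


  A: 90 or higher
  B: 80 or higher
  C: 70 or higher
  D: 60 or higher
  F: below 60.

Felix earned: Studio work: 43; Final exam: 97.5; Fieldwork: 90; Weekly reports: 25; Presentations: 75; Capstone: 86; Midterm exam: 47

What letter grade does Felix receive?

Weekly reports score 25 < 45: minimum not met.
Weighted total:
  Studio work 43 × 0.13 = 5.59
  Final exam 97.5 × 0.07 = 6.825
  Fieldwork 90 × 0.4 = 36
  Weekly reports 25 × 0.1 = 2.5
  Presentations 75 × 0.08 = 6
  Capstone 86 × 0.13 = 11.18
  Midterm exam 47 × 0.09 = 4.23
Sum = 72.325
Because the Weekly reports minimum was not met, the result is F.

F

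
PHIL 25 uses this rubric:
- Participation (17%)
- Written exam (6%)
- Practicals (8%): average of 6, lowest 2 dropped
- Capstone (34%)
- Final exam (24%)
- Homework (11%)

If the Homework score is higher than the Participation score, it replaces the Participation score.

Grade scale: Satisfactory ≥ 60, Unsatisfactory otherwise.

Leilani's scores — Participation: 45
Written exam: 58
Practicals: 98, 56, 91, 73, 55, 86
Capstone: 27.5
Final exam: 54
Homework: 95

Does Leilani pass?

Practicals: drop 55, 56 → average of remaining 4 = 348/4 = 87
Homework (95) > Participation (45), so Participation counts as 95.
Weighted total:
  Participation 95 × 0.17 = 16.15
  Written exam 58 × 0.06 = 3.48
  Practicals 87 × 0.08 = 6.96
  Capstone 27.5 × 0.34 = 9.35
  Final exam 54 × 0.24 = 12.96
  Homework 95 × 0.11 = 10.45
Sum = 59.35
59.35 < 60 → Unsatisfactory

Unsatisfactory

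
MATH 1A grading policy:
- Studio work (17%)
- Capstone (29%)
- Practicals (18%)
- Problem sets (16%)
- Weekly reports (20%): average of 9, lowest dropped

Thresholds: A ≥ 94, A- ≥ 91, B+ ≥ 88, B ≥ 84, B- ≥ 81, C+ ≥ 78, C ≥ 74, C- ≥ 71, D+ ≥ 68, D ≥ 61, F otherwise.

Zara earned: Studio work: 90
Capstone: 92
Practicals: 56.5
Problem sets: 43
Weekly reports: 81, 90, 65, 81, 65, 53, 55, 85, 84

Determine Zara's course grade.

Weekly reports: drop 53 → average of remaining 8 = 606/8 = 75.75
Weighted total:
  Studio work 90 × 0.17 = 15.3
  Capstone 92 × 0.29 = 26.68
  Practicals 56.5 × 0.18 = 10.17
  Problem sets 43 × 0.16 = 6.88
  Weekly reports 75.75 × 0.2 = 15.15
Sum = 74.18
74.18 is ≥ 74 and < 78 → C

C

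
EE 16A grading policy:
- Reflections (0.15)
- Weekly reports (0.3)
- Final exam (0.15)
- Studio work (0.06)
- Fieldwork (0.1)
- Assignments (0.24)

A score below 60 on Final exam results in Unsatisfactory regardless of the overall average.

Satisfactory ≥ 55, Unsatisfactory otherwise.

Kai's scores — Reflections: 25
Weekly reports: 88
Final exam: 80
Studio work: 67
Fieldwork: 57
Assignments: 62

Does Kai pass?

Final exam score 80 ≥ 60: minimum met.
Weighted total:
  Reflections 25 × 0.15 = 3.75
  Weekly reports 88 × 0.3 = 26.4
  Final exam 80 × 0.15 = 12
  Studio work 67 × 0.06 = 4.02
  Fieldwork 57 × 0.1 = 5.7
  Assignments 62 × 0.24 = 14.88
Sum = 66.75
66.75 ≥ 55 → Satisfactory

Satisfactory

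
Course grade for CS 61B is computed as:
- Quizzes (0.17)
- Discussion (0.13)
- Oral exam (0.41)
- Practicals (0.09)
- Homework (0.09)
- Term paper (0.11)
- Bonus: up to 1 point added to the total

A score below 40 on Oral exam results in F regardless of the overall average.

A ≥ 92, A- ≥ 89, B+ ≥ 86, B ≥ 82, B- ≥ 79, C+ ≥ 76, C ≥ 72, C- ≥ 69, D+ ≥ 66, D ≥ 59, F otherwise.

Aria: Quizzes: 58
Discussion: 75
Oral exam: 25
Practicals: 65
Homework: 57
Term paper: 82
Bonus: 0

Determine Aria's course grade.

F

Oral exam score 25 < 40: minimum not met.
Weighted total:
  Quizzes 58 × 0.17 = 9.86
  Discussion 75 × 0.13 = 9.75
  Oral exam 25 × 0.41 = 10.25
  Practicals 65 × 0.09 = 5.85
  Homework 57 × 0.09 = 5.13
  Term paper 82 × 0.11 = 9.02
Sum = 49.86
Bonus: 49.86 + 0 = 49.86
Because the Oral exam minimum was not met, the result is F.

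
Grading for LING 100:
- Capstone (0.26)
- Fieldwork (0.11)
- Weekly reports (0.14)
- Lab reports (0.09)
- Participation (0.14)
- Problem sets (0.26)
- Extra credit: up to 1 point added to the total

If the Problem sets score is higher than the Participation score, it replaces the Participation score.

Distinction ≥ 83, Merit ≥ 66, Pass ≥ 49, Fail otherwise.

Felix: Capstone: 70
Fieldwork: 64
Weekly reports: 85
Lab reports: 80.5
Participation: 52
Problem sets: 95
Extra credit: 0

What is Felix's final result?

Merit

Problem sets (95) > Participation (52), so Participation counts as 95.
Weighted total:
  Capstone 70 × 0.26 = 18.2
  Fieldwork 64 × 0.11 = 7.04
  Weekly reports 85 × 0.14 = 11.9
  Lab reports 80.5 × 0.09 = 7.245
  Participation 95 × 0.14 = 13.3
  Problem sets 95 × 0.26 = 24.7
Sum = 82.385
Extra credit: 82.385 + 0 = 82.385
82.385 is ≥ 66 and < 83 → Merit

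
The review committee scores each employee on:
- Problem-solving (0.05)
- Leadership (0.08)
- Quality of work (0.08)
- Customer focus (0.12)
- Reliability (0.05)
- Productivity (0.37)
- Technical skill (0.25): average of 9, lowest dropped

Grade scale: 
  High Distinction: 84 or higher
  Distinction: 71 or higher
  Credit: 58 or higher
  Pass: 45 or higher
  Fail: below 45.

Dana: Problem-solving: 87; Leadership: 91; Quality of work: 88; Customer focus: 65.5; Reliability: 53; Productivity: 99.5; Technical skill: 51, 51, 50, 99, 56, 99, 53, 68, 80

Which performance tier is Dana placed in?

Technical skill: drop 50 → average of remaining 8 = 557/8 = 69.625
Weighted total:
  Problem-solving 87 × 0.05 = 4.35
  Leadership 91 × 0.08 = 7.28
  Quality of work 88 × 0.08 = 7.04
  Customer focus 65.5 × 0.12 = 7.86
  Reliability 53 × 0.05 = 2.65
  Productivity 99.5 × 0.37 = 36.815
  Technical skill 69.625 × 0.25 = 17.40625
Sum = 83.40125
83.40125 is ≥ 71 and < 84 → Distinction

Distinction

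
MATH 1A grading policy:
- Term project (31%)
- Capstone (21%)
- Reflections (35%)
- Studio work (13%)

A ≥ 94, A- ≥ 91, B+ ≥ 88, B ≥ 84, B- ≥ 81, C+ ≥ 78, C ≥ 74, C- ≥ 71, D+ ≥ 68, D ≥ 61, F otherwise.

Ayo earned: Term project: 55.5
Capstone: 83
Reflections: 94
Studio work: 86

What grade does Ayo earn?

C+

Weighted total:
  Term project 55.5 × 0.31 = 17.205
  Capstone 83 × 0.21 = 17.43
  Reflections 94 × 0.35 = 32.9
  Studio work 86 × 0.13 = 11.18
Sum = 78.715
78.715 is ≥ 78 and < 81 → C+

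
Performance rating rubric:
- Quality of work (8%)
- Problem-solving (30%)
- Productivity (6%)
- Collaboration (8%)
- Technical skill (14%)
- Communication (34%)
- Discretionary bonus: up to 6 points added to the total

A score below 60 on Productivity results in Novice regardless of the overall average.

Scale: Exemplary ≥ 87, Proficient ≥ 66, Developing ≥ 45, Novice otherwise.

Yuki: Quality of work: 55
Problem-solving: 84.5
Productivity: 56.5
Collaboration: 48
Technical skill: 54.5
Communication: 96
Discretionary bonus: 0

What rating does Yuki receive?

Productivity score 56.5 < 60: minimum not met.
Weighted total:
  Quality of work 55 × 0.08 = 4.4
  Problem-solving 84.5 × 0.3 = 25.35
  Productivity 56.5 × 0.06 = 3.39
  Collaboration 48 × 0.08 = 3.84
  Technical skill 54.5 × 0.14 = 7.63
  Communication 96 × 0.34 = 32.64
Sum = 77.25
Discretionary bonus: 77.25 + 0 = 77.25
Because the Productivity minimum was not met, the result is Novice.

Novice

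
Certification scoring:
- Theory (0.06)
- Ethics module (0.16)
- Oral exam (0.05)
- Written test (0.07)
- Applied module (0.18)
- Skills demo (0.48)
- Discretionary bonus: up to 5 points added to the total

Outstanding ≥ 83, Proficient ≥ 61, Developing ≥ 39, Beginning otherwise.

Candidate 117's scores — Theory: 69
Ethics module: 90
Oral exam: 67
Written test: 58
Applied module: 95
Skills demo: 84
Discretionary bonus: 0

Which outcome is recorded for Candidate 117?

Outstanding

Weighted total:
  Theory 69 × 0.06 = 4.14
  Ethics module 90 × 0.16 = 14.4
  Oral exam 67 × 0.05 = 3.35
  Written test 58 × 0.07 = 4.06
  Applied module 95 × 0.18 = 17.1
  Skills demo 84 × 0.48 = 40.32
Sum = 83.37
Discretionary bonus: 83.37 + 0 = 83.37
83.37 ≥ 83 → Outstanding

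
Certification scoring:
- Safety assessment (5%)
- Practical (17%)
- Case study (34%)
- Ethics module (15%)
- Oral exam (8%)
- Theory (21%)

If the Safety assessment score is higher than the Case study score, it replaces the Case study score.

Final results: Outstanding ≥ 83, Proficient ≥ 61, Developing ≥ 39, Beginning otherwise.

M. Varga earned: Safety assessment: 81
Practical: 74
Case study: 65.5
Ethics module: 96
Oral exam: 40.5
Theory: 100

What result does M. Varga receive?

Safety assessment (81) > Case study (65.5), so Case study counts as 81.
Weighted total:
  Safety assessment 81 × 0.05 = 4.05
  Practical 74 × 0.17 = 12.58
  Case study 81 × 0.34 = 27.54
  Ethics module 96 × 0.15 = 14.4
  Oral exam 40.5 × 0.08 = 3.24
  Theory 100 × 0.21 = 21
Sum = 82.81
82.81 is ≥ 61 and < 83 → Proficient

Proficient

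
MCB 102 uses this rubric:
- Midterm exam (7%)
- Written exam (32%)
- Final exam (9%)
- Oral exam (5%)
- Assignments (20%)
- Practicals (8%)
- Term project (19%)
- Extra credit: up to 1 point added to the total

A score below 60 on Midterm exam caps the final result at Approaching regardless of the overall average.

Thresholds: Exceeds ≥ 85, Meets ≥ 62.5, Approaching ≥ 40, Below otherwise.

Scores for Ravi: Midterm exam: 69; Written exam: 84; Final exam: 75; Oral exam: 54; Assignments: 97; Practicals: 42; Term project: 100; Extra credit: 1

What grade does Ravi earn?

Meets

Midterm exam score 69 ≥ 60: minimum met.
Weighted total:
  Midterm exam 69 × 0.07 = 4.83
  Written exam 84 × 0.32 = 26.88
  Final exam 75 × 0.09 = 6.75
  Oral exam 54 × 0.05 = 2.7
  Assignments 97 × 0.2 = 19.4
  Practicals 42 × 0.08 = 3.36
  Term project 100 × 0.19 = 19
Sum = 82.92
Extra credit: 82.92 + 1 = 83.92
83.92 is ≥ 62.5 and < 85 → Meets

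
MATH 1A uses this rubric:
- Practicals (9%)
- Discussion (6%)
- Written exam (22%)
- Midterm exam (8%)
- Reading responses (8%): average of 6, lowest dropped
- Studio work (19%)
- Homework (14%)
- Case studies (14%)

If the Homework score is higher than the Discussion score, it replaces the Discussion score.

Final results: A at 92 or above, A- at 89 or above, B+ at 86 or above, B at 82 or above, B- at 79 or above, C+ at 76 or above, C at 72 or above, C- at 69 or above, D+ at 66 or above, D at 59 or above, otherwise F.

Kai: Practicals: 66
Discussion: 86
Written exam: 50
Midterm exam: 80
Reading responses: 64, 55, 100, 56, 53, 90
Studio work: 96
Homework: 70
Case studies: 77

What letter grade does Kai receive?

C

Reading responses: drop 53 → average of remaining 5 = 365/5 = 73
Homework (70) ≤ Discussion (86), so Discussion stays at 86.
Weighted total:
  Practicals 66 × 0.09 = 5.94
  Discussion 86 × 0.06 = 5.16
  Written exam 50 × 0.22 = 11
  Midterm exam 80 × 0.08 = 6.4
  Reading responses 73 × 0.08 = 5.84
  Studio work 96 × 0.19 = 18.24
  Homework 70 × 0.14 = 9.8
  Case studies 77 × 0.14 = 10.78
Sum = 73.16
73.16 is ≥ 72 and < 76 → C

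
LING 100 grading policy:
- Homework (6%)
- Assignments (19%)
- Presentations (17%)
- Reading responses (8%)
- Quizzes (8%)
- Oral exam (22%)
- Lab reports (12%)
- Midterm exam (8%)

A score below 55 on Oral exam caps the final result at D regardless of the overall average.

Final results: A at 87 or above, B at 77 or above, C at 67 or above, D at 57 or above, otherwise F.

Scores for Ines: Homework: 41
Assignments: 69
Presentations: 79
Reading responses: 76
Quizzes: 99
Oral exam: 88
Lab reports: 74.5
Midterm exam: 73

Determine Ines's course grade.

B

Oral exam score 88 ≥ 55: minimum met.
Weighted total:
  Homework 41 × 0.06 = 2.46
  Assignments 69 × 0.19 = 13.11
  Presentations 79 × 0.17 = 13.43
  Reading responses 76 × 0.08 = 6.08
  Quizzes 99 × 0.08 = 7.92
  Oral exam 88 × 0.22 = 19.36
  Lab reports 74.5 × 0.12 = 8.94
  Midterm exam 73 × 0.08 = 5.84
Sum = 77.14
77.14 is ≥ 77 and < 87 → B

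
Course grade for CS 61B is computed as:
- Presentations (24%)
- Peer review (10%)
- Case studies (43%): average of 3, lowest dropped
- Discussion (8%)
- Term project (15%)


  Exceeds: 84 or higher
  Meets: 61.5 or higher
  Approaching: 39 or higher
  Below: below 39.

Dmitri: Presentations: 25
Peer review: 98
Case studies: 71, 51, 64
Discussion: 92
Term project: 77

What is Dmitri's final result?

Meets

Case studies: drop 51 → average of remaining 2 = 135/2 = 67.5
Weighted total:
  Presentations 25 × 0.24 = 6
  Peer review 98 × 0.1 = 9.8
  Case studies 67.5 × 0.43 = 29.025
  Discussion 92 × 0.08 = 7.36
  Term project 77 × 0.15 = 11.55
Sum = 63.735
63.735 is ≥ 61.5 and < 84 → Meets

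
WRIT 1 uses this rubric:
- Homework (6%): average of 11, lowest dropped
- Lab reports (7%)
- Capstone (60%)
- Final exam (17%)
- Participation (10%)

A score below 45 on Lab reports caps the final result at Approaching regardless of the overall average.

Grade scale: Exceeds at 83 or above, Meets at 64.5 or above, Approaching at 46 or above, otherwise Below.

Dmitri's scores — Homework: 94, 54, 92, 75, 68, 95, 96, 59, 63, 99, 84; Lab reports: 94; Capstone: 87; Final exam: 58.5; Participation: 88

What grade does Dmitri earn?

Homework: drop 54 → average of remaining 10 = 825/10 = 82.5
Lab reports score 94 ≥ 45: minimum met.
Weighted total:
  Homework 82.5 × 0.06 = 4.95
  Lab reports 94 × 0.07 = 6.58
  Capstone 87 × 0.6 = 52.2
  Final exam 58.5 × 0.17 = 9.945
  Participation 88 × 0.1 = 8.8
Sum = 82.475
82.475 is ≥ 64.5 and < 83 → Meets

Meets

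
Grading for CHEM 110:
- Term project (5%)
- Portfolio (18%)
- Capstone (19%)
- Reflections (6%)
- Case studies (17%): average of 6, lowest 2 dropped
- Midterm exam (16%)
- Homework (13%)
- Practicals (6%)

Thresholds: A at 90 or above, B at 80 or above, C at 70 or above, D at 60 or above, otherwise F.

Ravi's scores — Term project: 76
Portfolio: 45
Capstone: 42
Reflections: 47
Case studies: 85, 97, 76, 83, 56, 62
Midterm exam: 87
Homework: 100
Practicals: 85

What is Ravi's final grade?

Case studies: drop 56, 62 → average of remaining 4 = 341/4 = 85.25
Weighted total:
  Term project 76 × 0.05 = 3.8
  Portfolio 45 × 0.18 = 8.1
  Capstone 42 × 0.19 = 7.98
  Reflections 47 × 0.06 = 2.82
  Case studies 85.25 × 0.17 = 14.4925
  Midterm exam 87 × 0.16 = 13.92
  Homework 100 × 0.13 = 13
  Practicals 85 × 0.06 = 5.1
Sum = 69.2125
69.2125 is ≥ 60 and < 70 → D

D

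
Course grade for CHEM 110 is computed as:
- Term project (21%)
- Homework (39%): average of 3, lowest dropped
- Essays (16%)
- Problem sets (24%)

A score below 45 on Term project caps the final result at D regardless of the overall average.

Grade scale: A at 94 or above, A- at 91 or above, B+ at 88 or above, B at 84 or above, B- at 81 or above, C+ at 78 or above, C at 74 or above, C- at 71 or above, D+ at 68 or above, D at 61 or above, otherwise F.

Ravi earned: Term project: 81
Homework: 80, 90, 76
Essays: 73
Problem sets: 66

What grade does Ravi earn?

C

Homework: drop 76 → average of remaining 2 = 170/2 = 85
Term project score 81 ≥ 45: minimum met.
Weighted total:
  Term project 81 × 0.21 = 17.01
  Homework 85 × 0.39 = 33.15
  Essays 73 × 0.16 = 11.68
  Problem sets 66 × 0.24 = 15.84
Sum = 77.68
77.68 is ≥ 74 and < 78 → C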